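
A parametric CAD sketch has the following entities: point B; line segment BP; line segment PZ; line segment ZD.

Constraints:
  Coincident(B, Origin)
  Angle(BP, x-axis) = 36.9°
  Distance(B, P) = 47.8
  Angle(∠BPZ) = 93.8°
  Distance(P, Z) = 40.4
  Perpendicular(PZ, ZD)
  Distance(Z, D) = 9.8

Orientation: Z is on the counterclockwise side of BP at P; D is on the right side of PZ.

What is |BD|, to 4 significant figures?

72.14

∠BPZ = 93.8°, so PZ runs at 36.9° + (180° − 93.8°) = 123.1° from the x-axis; with |PZ| = 40.4, Z = P + 40.4·(cos 123.1°, sin 123.1°) = (16.16, 62.54). The perpendicularity gives ZD at right angles to PZ; with |ZD| = 9.8 on the right of PZ, D = Z + 9.8·(0.8377, 0.5461) = (24.37, 67.90). Then |BD| = |D − B| = 72.14.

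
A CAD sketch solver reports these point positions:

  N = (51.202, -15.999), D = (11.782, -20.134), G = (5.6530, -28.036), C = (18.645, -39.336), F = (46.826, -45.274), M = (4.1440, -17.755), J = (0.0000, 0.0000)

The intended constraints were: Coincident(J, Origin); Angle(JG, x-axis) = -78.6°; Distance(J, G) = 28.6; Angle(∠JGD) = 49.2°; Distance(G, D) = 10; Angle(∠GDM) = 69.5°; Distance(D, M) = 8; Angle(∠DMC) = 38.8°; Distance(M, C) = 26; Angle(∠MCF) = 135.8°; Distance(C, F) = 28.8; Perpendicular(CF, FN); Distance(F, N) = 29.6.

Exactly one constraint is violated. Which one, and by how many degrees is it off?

Perpendicular(CF, FN) — off by 3.40°.

J = (0.00, 0.00) ✓; JG at -78.60° ✓; |JG| = 28.60 ✓; ∠JGD = 49.20° ✓; |GD| = 10.00 ✓; ∠GDM = 69.50° ✓; |DM| = 8.000 ✓; ∠DMC = 38.80° ✓; |MC| = 26.00 ✓; ∠MCF = 135.8° ✓; |CF| = 28.80 ✓; ∠(CF, FN) = 93.40° ✗; |FN| = 29.60 ✓.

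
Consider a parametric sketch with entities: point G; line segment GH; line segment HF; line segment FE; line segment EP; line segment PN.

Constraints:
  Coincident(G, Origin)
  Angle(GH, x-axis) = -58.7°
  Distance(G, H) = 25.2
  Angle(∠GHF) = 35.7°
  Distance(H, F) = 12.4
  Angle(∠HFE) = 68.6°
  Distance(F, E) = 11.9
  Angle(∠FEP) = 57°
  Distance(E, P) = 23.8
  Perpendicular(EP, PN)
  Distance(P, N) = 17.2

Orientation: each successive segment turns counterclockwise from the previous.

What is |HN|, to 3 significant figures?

20.0

G is at the origin; GH runs at -58.7° with length 25.2, so H = (13.1, -21.5). ∠GHF = 35.7° gives HF at 85.6° from the x-axis; with |HF| = 12.4, F = (14.0, -9.17). ∠HFE = 68.6° gives FE at -163° from the x-axis; with |FE| = 11.9, E = (2.66, -12.6). ∠FEP = 57.0° gives EP at -40.0° from the x-axis; with |EP| = 23.8, P = (20.9, -27.9). EP ⟂ PN, so PN runs at 50.0°; with |PN| = 17.2, N = (32.0, -14.8). Then |HN| = |N − H| = 20.0.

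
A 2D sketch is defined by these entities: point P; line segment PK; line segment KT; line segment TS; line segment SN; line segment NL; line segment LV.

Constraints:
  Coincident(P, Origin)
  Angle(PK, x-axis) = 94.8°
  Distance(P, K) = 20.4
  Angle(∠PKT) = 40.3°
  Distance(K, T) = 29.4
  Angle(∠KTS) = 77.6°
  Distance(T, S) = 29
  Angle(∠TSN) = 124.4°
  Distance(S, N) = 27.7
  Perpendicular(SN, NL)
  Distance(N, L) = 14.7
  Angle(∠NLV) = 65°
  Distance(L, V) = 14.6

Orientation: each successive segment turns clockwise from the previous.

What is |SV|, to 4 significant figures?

16.80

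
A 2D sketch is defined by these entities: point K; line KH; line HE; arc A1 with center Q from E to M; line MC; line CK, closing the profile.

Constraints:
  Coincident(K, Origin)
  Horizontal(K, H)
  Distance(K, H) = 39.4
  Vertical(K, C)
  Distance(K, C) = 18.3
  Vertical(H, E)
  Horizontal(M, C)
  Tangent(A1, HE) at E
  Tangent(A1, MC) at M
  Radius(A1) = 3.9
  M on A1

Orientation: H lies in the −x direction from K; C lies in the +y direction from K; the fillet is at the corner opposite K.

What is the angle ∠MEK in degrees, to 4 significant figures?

65.08°

K is at the origin; K and H share the same y with |KH| = 39.4 and H on the −x side, so H = (-39.40, 0.000). KC is vertical with |KC| = 18.3 and C on the +y side, so C = (0.000, 18.30). The virtual corner opposite K is at (-39.40, 18.30). The tangent condition forces QE to be normal to HE and tangency of A1 to MC means the radius QM is perpendicular to MC, with radius 3.9, so the center Q sits 3.9 in from both sides at Q = (-35.50, 14.40). That places the tangent points at E = (-39.40, 14.40) on HE and M = (-35.50, 18.30) on MC. Then cos ∠MEK = EM·EK / (|EM||EK|), giving 65.08°.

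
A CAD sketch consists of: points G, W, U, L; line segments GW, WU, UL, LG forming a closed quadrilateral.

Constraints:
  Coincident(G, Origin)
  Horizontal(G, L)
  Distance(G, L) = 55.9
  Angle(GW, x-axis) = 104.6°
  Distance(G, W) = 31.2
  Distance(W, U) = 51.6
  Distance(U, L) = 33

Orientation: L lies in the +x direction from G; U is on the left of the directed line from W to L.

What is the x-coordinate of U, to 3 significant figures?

43.7

Checks: |WU| = 51.60 ✓; |UL| = 33.00 ✓.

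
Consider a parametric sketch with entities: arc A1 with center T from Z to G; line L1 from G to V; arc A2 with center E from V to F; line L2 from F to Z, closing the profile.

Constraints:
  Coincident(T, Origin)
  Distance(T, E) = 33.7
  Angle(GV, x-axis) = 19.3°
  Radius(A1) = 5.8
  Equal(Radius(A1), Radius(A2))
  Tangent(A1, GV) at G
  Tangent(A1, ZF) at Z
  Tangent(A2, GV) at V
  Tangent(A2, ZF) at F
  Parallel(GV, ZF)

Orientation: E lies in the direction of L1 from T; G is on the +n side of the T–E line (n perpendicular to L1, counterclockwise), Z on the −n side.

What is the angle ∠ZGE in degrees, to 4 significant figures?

80.23°

The slot axis is L1's direction at 19.3°, so u = (cos 19.3°, sin 19.3°) = (0.9438, 0.3305) and n = (−sin 19.3°, cos 19.3°) = (-0.3305, 0.9438). T is at the origin and E lies 33.7 along u from T, so E = 33.7·u = (31.81, 11.14). Tangency of A1 to both parallel lines with radius 5.8 puts G and Z at T ± 5.8·n: G = (-1.917, 5.474), Z = (1.917, -5.474). Then cos ∠ZGE = GZ·GE / (|GZ||GE|), giving 80.23°.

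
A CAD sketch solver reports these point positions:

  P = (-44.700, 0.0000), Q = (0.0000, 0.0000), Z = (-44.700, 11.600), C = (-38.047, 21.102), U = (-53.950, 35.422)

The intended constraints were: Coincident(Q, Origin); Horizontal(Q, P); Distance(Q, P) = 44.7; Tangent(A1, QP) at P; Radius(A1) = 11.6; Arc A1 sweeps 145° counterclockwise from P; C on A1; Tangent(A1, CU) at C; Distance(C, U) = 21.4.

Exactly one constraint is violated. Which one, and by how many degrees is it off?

Tangent(A1, CU) at C — off by 7.00°.

Q = (0.00, 0.00) ✓; Q.y = 0.00, P.y = 0.00 ✓; |QP| = 44.70 ✓; ∠(ZP, PQ) = 90.00° ✓; |ZP| = 11.60 ✓; bearing(Z→C) − bearing(Z→P) = 145.0° ✓; |ZC| = 11.60 ✓; ∠(ZC, CU) = 97.00° ✗; |CU| = 21.40 ✓.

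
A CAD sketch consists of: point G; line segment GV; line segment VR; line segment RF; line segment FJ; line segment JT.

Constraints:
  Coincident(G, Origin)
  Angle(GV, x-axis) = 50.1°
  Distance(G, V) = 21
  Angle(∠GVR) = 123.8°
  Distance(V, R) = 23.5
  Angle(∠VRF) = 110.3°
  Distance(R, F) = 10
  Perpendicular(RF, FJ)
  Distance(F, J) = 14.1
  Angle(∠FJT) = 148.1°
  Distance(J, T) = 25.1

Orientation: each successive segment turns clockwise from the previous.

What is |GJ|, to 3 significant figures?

25.6

∠VRF = 110.3° gives RF at -75.8° from the x-axis; with |RF| = 10.0, F = (39.3, 3.92). The perpendicularity gives FJ at right angles to RF, so FJ runs at -166°; with |FJ| = 14.1, J = (25.6, 0.460). Then |GJ| = |J − G| = 25.6.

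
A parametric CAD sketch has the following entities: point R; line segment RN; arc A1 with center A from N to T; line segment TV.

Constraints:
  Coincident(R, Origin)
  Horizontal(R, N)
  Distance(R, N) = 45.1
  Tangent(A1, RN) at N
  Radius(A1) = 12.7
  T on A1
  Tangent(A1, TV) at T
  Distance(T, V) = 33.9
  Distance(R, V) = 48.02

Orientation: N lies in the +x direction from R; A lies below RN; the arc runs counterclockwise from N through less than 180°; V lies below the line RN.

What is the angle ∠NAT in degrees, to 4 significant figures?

74.10°

Checks: ∠(AN, NR) = 90.00° ✓; |AT| = 12.70 ✓; ∠(AT, TV) = 90.00° ✓; |TV| = 33.90 ✓; |RV| = 48.02 ✓.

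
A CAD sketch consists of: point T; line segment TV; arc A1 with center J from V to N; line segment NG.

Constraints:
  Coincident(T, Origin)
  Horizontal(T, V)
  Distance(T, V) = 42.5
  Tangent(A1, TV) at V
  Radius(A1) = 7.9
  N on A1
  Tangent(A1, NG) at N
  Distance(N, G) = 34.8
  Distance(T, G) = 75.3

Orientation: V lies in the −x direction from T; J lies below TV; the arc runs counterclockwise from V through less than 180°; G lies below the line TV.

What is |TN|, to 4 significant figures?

49.36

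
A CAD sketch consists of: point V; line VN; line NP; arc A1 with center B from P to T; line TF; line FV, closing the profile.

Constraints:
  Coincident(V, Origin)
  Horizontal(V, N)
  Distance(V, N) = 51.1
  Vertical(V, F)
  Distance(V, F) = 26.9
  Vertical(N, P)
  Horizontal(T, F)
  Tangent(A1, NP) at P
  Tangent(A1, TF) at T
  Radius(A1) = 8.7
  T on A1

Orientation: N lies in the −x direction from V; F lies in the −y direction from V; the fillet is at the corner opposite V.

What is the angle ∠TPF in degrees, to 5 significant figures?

35.338°

The virtual corner opposite V is at (-51.100, -26.900). Since A1 is tangent to NP there, BP ⟂ NP and tangency of A1 to TF means the radius BT is perpendicular to TF, with radius 8.7, so the center B sits 8.7 in from both sides at B = (-42.400, -18.200). That places the tangent points at P = (-51.100, -18.200) on NP and T = (-42.400, -26.900) on TF. Then cos ∠TPF = PT·PF / (|PT||PF|), giving 35.338°.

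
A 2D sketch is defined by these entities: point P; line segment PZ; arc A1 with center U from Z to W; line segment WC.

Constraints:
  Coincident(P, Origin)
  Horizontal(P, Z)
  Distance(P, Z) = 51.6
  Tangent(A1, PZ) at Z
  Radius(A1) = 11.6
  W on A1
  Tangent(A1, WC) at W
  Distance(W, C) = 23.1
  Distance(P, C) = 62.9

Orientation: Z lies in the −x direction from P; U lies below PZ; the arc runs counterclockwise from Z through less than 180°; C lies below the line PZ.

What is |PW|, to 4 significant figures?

64.10

Checks: P = (0.00, 0.00) ✓; |UW| = 11.60 ✓; ∠(UW, WC) = 90.00° ✓; |WC| = 23.10 ✓; |PC| = 62.90 ✓.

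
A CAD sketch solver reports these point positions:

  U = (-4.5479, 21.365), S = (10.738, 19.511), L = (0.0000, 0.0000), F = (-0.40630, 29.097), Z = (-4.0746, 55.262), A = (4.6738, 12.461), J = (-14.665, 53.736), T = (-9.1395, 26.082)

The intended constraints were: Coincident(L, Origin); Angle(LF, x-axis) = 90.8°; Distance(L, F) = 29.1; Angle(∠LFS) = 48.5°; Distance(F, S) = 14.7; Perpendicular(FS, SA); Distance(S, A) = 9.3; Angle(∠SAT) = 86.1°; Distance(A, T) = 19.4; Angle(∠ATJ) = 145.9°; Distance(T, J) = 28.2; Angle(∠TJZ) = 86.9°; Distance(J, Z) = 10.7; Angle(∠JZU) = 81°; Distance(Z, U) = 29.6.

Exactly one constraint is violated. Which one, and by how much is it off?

Distance(Z, U) = 29.6 — off by 4.30.

L = (0.00, 0.00) ✓; LF at 90.80° ✓; |LF| = 29.10 ✓; ∠LFS = 48.50° ✓; |FS| = 14.70 ✓; ∠(FS, SA) = 90.00° ✓; |SA| = 9.299 ✓; ∠SAT = 86.10° ✓; |AT| = 19.40 ✓; ∠ATJ = 145.9° ✓; |TJ| = 28.20 ✓; ∠TJZ = 86.90° ✓; |JZ| = 10.70 ✓; ∠JZU = 81.00° ✓; |ZU| = 33.90 ✗.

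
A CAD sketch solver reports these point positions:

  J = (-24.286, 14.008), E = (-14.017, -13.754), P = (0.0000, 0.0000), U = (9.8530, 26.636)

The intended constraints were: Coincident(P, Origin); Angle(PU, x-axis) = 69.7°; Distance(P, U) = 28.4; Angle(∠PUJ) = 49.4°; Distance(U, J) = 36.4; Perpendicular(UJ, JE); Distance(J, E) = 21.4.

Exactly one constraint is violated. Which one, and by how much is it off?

Distance(J, E) = 21.4 — off by 8.20.

P = (0.00, 0.00) ✓; PU at 69.70° ✓; |PU| = 28.40 ✓; ∠PUJ = 49.40° ✓; |UJ| = 36.40 ✓; ∠(UJ, JE) = 90.00° ✓; |JE| = 29.60 ✗.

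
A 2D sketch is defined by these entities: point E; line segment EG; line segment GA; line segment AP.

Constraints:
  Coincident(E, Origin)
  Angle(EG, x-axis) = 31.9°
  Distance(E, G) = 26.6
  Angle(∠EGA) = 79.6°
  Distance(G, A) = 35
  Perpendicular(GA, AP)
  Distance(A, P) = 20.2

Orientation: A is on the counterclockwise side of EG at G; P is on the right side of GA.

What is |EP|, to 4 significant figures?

55.33

∠EGA = 79.6°, so GA runs at 31.9° + (180° − 79.6°) = 132.3° from the x-axis; with |GA| = 35.0, A = G + 35.0·(cos 132.3°, sin 132.3°) = (-0.9728, 39.94). The perpendicularity gives AP at right angles to GA; with |AP| = 20.2 on the right of GA, P = A + 20.2·(0.7396, 0.6730) = (13.97, 53.54). Then |EP| = |P − E| = 55.33.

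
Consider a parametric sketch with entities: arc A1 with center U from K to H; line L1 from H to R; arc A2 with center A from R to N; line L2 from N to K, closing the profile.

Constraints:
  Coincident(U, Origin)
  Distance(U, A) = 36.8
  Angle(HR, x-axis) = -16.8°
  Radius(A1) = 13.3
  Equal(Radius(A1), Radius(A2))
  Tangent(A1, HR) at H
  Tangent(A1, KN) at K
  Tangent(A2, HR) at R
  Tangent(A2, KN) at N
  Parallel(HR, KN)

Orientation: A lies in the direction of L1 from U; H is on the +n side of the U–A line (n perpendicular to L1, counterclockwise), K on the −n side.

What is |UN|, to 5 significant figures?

39.130

Tangency of A1 to both parallel lines with radius 13.3 puts H and K at U ± 13.3·n: H = (3.8441, 12.732), K = (-3.8441, -12.732). Equal radii place R and N the same way about A: R = A + 13.3·n = (39.073, 2.0960), N = A − 13.3·n = (31.385, -23.369). Then |UN| = |N − U| = 39.130.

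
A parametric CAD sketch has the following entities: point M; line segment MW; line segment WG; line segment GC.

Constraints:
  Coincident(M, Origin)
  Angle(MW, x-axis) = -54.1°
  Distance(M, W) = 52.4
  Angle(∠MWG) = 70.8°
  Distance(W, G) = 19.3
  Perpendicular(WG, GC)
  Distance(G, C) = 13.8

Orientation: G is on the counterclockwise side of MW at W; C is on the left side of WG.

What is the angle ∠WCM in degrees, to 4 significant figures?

122.3°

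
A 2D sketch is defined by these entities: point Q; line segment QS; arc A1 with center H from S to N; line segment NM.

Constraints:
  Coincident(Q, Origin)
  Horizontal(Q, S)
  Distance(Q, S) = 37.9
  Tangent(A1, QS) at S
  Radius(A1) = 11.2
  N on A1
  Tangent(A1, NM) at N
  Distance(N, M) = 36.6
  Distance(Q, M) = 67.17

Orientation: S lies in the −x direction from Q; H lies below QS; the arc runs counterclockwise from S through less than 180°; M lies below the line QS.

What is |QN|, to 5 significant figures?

50.517

Checks: |HN| = 11.20 ✓; ∠(HN, NM) = 90.00° ✓; |NM| = 36.60 ✓; |QM| = 67.17 ✓.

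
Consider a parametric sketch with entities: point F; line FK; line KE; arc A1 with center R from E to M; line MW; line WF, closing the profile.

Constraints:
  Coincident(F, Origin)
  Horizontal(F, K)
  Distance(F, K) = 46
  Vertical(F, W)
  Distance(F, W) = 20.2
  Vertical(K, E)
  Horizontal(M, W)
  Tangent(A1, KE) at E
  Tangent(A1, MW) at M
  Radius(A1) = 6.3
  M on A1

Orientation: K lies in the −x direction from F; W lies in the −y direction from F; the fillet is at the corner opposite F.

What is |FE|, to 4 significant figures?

48.05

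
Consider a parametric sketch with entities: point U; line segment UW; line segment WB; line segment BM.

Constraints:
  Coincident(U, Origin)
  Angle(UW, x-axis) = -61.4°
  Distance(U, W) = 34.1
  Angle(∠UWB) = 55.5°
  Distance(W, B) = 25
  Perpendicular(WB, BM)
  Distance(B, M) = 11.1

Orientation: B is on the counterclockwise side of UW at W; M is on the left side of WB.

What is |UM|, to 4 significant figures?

17.93

U is at the origin; UW runs at -61.4° with length 34.1, so W = 34.1·(cos -61.4°, sin -61.4°) = (16.32, -29.94). ∠UWB = 55.5°, so WB runs at -61.4° + (180° − 55.5°) = 63.10° from the x-axis; with |WB| = 25.0, B = W + 25.0·(cos 63.10°, sin 63.10°) = (27.63, -7.644). WB ⟂ BM; with |BM| = 11.1 on the left of WB, M = B + 11.1·(-0.8918, 0.4524) = (17.74, -2.622). Then |UM| = |M − U| = 17.93.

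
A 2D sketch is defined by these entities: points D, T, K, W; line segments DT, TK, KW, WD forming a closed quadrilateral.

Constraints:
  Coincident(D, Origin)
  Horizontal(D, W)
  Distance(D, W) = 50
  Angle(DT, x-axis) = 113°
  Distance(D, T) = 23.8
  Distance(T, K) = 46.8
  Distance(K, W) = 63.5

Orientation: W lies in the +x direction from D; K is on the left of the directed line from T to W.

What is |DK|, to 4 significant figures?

60.92

D is at the origin; DW is horizontal with |DW| = 50.0 and W in +x, so W = (50.0, 0). DT runs at 113.0° with |DT| = 23.8, so T = (-9.299, 21.91). K is determined by |TK| = 46.8 and |KW| = 63.5 together: it lies at the intersection of circle(T, 46.8) and circle(W, 63.5). With |TW| = 63.22, the foot of the radical line on TW is 17.04 from T and the perpendicular offset is √(46.8² − 17.04²) = 43.59. Taking the left-of-TW solution: K = (21.79, 56.89).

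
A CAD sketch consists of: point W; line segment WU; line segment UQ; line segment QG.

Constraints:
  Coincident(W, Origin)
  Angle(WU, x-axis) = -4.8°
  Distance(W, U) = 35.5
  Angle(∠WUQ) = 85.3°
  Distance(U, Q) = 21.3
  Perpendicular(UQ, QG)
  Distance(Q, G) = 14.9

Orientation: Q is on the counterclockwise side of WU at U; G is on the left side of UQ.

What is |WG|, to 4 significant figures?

27.53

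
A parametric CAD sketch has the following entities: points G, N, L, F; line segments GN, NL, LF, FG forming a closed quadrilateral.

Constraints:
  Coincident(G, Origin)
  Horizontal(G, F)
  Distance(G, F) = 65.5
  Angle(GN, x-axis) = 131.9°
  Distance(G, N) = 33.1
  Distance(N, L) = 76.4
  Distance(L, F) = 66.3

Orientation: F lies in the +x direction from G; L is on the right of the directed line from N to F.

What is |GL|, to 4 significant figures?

44.83

G is at the origin; GF is horizontal with |GF| = 65.5 and F in +x, so F = (65.5, 0). GN runs at 131.9° with |GN| = 33.1, so N = (-22.11, 24.64). L is determined by |NL| = 76.4 and |LF| = 66.3 together: it lies at the intersection of circle(N, 76.4) and circle(F, 66.3). With |NF| = 91.00, the foot of the radical line on NF is 53.42 from N and the perpendicular offset is √(76.4² − 53.42²) = 54.62. Taking the right-of-NF solution: L = (14.53, -42.40).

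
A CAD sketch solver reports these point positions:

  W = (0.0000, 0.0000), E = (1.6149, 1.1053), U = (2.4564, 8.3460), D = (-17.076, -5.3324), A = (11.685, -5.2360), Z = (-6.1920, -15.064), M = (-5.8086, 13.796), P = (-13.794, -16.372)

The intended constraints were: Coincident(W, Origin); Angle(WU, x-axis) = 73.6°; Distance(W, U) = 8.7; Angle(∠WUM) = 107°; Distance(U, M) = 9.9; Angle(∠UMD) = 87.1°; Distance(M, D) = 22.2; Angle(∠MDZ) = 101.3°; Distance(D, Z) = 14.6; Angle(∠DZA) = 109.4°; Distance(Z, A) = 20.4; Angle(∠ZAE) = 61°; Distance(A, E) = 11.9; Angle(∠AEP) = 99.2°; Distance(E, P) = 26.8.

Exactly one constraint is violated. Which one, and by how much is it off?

Distance(E, P) = 26.8 — off by 3.50.

W = (0.00, 0.00) ✓; WU at 73.60° ✓; |WU| = 8.700 ✓; ∠WUM = 107.0° ✓; |UM| = 9.900 ✓; ∠UMD = 87.10° ✓; |MD| = 22.20 ✓; ∠MDZ = 101.3° ✓; |DZ| = 14.60 ✓; ∠DZA = 109.4° ✓; |ZA| = 20.40 ✓; ∠ZAE = 61.00° ✓; |AE| = 11.90 ✓; ∠AEP = 99.20° ✓; |EP| = 23.30 ✗.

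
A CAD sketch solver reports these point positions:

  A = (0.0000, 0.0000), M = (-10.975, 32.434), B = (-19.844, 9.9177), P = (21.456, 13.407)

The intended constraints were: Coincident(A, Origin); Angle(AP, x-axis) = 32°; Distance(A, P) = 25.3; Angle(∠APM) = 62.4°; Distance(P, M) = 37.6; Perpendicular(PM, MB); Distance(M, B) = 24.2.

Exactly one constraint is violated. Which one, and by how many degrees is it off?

Perpendicular(PM, MB) — off by 8.90°.

A = (0.00, 0.00) ✓; AP at 32.00° ✓; |AP| = 25.30 ✓; ∠APM = 62.40° ✓; |PM| = 37.60 ✓; ∠(PM, MB) = 98.90° ✗; |MB| = 24.20 ✓.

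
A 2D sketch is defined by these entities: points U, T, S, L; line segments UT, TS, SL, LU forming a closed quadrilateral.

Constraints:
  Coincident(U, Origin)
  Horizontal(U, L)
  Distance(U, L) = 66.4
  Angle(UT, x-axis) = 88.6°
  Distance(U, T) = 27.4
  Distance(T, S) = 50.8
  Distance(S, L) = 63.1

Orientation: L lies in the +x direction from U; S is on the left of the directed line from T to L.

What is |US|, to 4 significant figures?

71.11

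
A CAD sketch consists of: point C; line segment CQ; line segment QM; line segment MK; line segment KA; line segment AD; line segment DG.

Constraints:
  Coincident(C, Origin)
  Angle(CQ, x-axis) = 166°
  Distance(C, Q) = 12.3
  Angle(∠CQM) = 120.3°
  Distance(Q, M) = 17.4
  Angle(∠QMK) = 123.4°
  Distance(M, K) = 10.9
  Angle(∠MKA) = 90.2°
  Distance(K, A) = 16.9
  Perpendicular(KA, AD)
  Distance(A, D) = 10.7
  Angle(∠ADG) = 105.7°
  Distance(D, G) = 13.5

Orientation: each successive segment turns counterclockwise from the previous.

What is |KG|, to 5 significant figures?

14.874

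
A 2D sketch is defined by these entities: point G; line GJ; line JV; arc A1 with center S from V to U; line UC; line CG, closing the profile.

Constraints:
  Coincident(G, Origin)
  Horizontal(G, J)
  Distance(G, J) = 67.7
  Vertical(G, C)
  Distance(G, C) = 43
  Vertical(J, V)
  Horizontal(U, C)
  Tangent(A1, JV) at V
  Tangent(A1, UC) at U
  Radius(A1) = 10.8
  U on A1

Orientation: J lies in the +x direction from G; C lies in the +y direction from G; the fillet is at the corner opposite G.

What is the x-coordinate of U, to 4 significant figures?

56.90

G is at the origin; GJ is horizontal with |GJ| = 67.7 and J on the +x side, so J = (67.70, 0.000). G and C share the same x with |GC| = 43.0 and C on the +y side, so C = (0.000, 43.00). The virtual corner opposite G is at (67.70, 43.00). A1 meets JV tangentially, so SV is at right angles to JV and A1 meets UC tangentially, so SU is at right angles to UC, with radius 10.8, so the center S sits 10.8 in from both sides at S = (56.90, 32.20). That places the tangent points at V = (67.70, 32.20) on JV and U = (56.90, 43.00) on UC. So U.x = 56.90.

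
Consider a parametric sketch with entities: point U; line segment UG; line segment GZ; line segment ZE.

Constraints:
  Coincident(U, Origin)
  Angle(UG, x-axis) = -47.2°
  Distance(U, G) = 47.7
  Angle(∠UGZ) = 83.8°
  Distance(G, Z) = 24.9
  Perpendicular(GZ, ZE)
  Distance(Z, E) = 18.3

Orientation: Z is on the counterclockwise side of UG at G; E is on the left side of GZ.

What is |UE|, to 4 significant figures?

35.19

∠UGZ = 83.8°, so GZ runs at -47.2° + (180° − 83.8°) = 49.00° from the x-axis; with |GZ| = 24.9, Z = G + 24.9·(cos 49.00°, sin 49.00°) = (48.75, -16.21). GZ is perpendicular to ZE; with |ZE| = 18.3 on the left of GZ, E = Z + 18.3·(-0.7547, 0.6561) = (34.93, -4.201). Then |UE| = |E − U| = 35.19.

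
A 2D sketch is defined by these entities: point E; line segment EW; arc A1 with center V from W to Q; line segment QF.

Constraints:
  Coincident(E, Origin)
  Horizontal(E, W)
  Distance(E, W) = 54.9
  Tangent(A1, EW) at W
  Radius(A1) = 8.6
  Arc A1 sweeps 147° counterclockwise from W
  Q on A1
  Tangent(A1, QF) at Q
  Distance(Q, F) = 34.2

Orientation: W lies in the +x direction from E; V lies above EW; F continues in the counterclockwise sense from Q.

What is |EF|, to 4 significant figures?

46.27

E is at the origin; E and W share the same y with |EW| = 54.9 and W on the +x side, so W = (54.90, 0.000). Tangency of A1 to EW means the radius VW is perpendicular to EW, so V = W + (0, 8.6) = (54.90, 8.600). On A1, W sits at bearing -90° from V; a 147° counterclockwise sweep puts Q at bearing 57°, so Q = V + 8.6·(cos 57°, sin 57°) = (59.58, 15.81). Since A1 is tangent to QF there, VQ ⟂ QF, so QF runs along (−sin 57°, cos 57°); with |QF| = 34.2, F = (30.90, 34.44). Then |EF| = |F − E| = 46.27.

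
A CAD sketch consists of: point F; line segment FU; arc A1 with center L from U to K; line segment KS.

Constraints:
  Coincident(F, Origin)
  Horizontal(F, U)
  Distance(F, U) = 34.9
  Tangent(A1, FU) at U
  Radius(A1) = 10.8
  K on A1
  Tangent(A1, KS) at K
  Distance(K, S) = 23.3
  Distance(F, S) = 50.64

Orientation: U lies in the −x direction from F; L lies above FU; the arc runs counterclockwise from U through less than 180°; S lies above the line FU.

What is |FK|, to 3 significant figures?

29.5

Checks: |LK| = 10.80 ✓; ∠(LK, KS) = 90.00° ✓; |KS| = 23.30 ✓; |FS| = 50.64 ✓.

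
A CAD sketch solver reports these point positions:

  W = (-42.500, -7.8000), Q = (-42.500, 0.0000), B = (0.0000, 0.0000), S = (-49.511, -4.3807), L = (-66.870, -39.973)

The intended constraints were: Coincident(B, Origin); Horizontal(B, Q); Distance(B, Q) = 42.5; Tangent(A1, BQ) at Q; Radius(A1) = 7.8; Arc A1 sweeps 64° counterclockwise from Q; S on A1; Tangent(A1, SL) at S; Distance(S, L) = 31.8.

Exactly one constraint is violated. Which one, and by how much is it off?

Distance(S, L) = 31.8 — off by 7.80.

B = (0.00, 0.00) ✓; B.y = 0.00, Q.y = 0.00 ✓; |BQ| = 42.50 ✓; ∠(WQ, QB) = 90.00° ✓; |WQ| = 7.800 ✓; bearing(W→S) − bearing(W→Q) = 64.00° ✓; |WS| = 7.800 ✓; ∠(WS, SL) = 90.00° ✓; |SL| = 39.60 ✗.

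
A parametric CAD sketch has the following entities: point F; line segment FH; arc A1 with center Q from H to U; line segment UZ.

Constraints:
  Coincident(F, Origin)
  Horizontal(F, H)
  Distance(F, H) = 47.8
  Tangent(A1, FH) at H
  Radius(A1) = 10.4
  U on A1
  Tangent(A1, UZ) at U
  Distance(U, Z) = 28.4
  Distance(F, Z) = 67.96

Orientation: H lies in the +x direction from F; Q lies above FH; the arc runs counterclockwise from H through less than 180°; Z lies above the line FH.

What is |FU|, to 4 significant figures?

59.27

F is at the origin; F and H share the same y with |FH| = 47.8 and H on the +x side, so H = (47.80, 0.000). Since A1 is tangent to FH there, QH ⟂ FH, so Q = H + (0, 10.4) = (47.80, 10.40). Since QU ⟂ UZ (tangency), |QZ| = √(10.4² + 28.4²) = 30.24 regardless of where U sits on A1. So Z lies on both circle(F, 67.96) and circle(Q, 30.24); the above-FH intersection is Z = (55.13, 39.74). U is the foot of the tangent from Z: U = (58.14, 11.50).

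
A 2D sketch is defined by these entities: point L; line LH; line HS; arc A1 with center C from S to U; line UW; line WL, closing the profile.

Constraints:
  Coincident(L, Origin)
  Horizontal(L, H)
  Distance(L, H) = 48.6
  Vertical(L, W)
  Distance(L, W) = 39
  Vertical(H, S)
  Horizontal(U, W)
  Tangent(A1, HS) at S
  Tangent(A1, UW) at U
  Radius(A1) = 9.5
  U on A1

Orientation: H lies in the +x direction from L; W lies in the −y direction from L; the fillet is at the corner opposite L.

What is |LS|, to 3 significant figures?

56.9

The virtual corner opposite L is at (48.6, -39.0). The tangent condition forces CS to be normal to HS and since A1 is tangent to UW there, CU ⟂ UW, with radius 9.5, so the center C sits 9.5 in from both sides at C = (39.1, -29.5). That places the tangent points at S = (48.6, -29.5) on HS and U = (39.1, -39.0) on UW. Then |LS| = |S − L| = 56.9.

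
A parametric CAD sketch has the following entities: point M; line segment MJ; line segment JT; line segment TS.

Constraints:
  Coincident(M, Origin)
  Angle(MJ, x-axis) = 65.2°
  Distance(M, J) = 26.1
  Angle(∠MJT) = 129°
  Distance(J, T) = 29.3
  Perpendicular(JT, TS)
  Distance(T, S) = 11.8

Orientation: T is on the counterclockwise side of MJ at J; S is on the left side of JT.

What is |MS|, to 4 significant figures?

46.51

∠MJT = 129.0°, so JT runs at 65.2° + (180° − 129.0°) = 116.2° from the x-axis; with |JT| = 29.3, T = J + 29.3·(cos 116.2°, sin 116.2°) = (-1.988, 49.98). The perpendicularity gives TS at right angles to JT; with |TS| = 11.8 on the left of JT, S = T + 11.8·(-0.8973, -0.4415) = (-12.58, 44.77). Then |MS| = |S − M| = 46.51.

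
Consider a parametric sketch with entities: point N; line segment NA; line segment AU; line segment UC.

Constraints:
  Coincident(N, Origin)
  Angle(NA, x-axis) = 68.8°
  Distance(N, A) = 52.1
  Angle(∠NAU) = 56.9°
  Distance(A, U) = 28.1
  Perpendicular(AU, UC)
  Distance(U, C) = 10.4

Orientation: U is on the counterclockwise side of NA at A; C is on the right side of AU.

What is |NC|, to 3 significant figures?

54.0

N is at the origin; NA runs at 68.8° with length 52.1, so A = 52.1·(cos 68.8°, sin 68.8°) = (18.8, 48.6). ∠NAU = 56.9°, so AU runs at 68.8° + (180° − 56.9°) = 192° from the x-axis; with |AU| = 28.1, U = A + 28.1·(cos 192°, sin 192°) = (-8.66, 42.8). AU ⟂ UC; with |UC| = 10.4 on the right of AU, C = U + 10.4·(-0.206, 0.979) = (-10.8, 53.0). Then |NC| = |C − N| = 54.0.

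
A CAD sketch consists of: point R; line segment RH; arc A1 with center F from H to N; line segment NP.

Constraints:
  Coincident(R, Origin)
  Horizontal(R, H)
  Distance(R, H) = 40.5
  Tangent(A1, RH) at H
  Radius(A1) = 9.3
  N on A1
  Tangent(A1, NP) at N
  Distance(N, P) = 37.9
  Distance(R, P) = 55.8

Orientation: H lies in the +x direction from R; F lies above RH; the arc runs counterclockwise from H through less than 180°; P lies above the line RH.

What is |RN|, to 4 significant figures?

50.55

Checks: |FN| = 9.300 ✓; ∠(FN, NP) = 90.00° ✓; |NP| = 37.90 ✓; |RP| = 55.80 ✓.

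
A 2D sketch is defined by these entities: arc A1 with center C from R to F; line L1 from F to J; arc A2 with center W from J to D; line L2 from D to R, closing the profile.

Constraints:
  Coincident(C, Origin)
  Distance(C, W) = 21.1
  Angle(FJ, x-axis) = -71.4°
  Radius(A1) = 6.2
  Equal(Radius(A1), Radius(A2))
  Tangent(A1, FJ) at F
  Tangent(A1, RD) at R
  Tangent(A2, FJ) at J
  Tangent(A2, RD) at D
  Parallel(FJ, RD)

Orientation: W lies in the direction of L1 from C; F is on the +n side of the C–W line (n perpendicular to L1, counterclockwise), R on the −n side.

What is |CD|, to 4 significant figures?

21.99

The slot axis is L1's direction at -71.4°, so u = (cos -71.4°, sin -71.4°) = (0.3190, -0.9478) and n = (−sin -71.4°, cos -71.4°) = (0.9478, 0.3190). C is at the origin and W lies 21.1 along u from C, so W = 21.1·u = (6.730, -20.00). Tangency of A1 to both parallel lines with radius 6.2 puts F and R at C ± 6.2·n: F = (5.876, 1.978), R = (-5.876, -1.978). Equal radii place J and D the same way about W: J = W + 6.2·n = (12.61, -18.02), D = W − 6.2·n = (0.8539, -21.98). Then |CD| = |D − C| = 21.99.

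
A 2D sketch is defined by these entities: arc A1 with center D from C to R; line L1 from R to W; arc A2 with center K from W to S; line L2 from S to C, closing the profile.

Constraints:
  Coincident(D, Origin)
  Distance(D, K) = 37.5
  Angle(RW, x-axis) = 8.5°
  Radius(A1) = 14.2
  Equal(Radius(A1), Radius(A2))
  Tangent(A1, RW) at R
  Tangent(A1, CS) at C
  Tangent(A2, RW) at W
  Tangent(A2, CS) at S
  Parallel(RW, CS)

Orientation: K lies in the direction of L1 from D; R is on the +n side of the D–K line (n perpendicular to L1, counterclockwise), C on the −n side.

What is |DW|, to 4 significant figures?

40.10

Tangency of A1 to both parallel lines with radius 14.2 puts R and C at D ± 14.2·n: R = (-2.099, 14.04), C = (2.099, -14.04). Equal radii place W and S the same way about K: W = K + 14.2·n = (34.99, 19.59), S = K − 14.2·n = (39.19, -8.501). Then |DW| = |W − D| = 40.10.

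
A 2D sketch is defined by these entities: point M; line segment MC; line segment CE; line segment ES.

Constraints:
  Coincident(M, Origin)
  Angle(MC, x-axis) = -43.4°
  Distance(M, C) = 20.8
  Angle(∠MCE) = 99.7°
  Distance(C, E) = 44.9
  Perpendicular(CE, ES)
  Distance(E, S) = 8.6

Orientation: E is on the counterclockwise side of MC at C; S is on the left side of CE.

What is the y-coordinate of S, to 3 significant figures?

19.5

M is at the origin; MC runs at -43.4° with length 20.8, so C = 20.8·(cos -43.4°, sin -43.4°) = (15.1, -14.3). ∠MCE = 99.7°, so CE runs at -43.4° + (180° − 99.7°) = 36.9° from the x-axis; with |CE| = 44.9, E = C + 44.9·(cos 36.9°, sin 36.9°) = (51.0, 12.7). The perpendicularity gives ES at right angles to CE; with |ES| = 8.6 on the left of CE, S = E + 8.6·(-0.600, 0.800) = (45.9, 19.5). So S.y = 19.5.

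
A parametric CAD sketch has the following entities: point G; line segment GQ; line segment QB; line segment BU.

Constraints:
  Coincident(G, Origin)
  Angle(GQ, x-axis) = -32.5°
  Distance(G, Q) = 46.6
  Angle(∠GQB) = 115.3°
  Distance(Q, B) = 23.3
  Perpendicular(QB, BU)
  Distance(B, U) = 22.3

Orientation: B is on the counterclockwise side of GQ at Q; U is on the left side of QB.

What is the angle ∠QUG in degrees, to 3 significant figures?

68.4°

G is at the origin; GQ runs at -32.5° with length 46.6, so Q = 46.6·(cos -32.5°, sin -32.5°) = (39.3, -25.0). ∠GQB = 115.3°, so QB runs at -32.5° + (180° − 115.3°) = 32.2° from the x-axis; with |QB| = 23.3, B = Q + 23.3·(cos 32.2°, sin 32.2°) = (59.0, -12.6). The perpendicularity gives BU at right angles to QB; with |BU| = 22.3 on the left of QB, U = B + 22.3·(-0.533, 0.846) = (47.1, 6.25). Then cos ∠QUG = UQ·UG / (|UQ||UG|), giving 68.4°.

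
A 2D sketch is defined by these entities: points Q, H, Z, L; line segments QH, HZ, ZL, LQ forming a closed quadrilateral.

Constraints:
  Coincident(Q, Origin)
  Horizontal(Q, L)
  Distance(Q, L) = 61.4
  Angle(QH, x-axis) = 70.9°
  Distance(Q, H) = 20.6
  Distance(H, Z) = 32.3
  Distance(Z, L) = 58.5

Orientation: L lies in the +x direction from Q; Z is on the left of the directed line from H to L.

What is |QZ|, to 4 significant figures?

52.42

Checks: |HZ| = 32.30 ✓; |ZL| = 58.50 ✓.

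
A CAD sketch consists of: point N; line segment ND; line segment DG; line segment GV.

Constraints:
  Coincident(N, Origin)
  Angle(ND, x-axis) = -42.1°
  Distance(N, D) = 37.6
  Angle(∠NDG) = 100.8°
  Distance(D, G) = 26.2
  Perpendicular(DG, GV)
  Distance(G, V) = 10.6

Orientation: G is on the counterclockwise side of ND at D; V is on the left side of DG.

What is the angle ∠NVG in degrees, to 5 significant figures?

128.38°

∠NDG = 100.8°, so DG runs at -42.1° + (180° − 100.8°) = 37.100° from the x-axis; with |DG| = 26.2, G = D + 26.2·(cos 37.100°, sin 37.100°) = (48.795, -9.4040). The perpendicularity gives GV at right angles to DG; with |GV| = 10.6 on the left of DG, V = G + 10.6·(-0.60321, 0.79758) = (42.401, -0.94960). Then cos ∠NVG = VN·VG / (|VN||VG|), giving 128.38°.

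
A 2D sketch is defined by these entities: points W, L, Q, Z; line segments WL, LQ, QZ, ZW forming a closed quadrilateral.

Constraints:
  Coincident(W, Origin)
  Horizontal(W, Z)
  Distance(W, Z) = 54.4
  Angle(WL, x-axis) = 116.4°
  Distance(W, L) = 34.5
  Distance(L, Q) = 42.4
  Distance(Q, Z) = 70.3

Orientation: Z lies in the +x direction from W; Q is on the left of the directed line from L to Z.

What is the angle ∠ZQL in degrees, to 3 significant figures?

81.1°

Checks: |LQ| = 42.40 ✓; |QZ| = 70.30 ✓.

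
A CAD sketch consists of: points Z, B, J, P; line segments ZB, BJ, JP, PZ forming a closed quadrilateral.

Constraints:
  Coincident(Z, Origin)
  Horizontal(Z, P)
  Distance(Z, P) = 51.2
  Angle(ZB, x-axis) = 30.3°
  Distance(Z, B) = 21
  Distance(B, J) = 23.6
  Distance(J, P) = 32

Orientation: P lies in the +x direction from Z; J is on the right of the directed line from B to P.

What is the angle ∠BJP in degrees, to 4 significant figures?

75.62°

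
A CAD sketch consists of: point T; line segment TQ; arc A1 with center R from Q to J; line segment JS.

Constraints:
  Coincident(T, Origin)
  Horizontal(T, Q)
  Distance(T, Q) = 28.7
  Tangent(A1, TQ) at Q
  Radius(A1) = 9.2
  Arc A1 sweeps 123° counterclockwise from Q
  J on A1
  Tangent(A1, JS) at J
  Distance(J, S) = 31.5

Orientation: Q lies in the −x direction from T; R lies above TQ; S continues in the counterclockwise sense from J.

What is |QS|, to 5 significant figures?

41.711

On A1, Q sits at bearing -90° from R; a 123° counterclockwise sweep puts J at bearing 33°, so J = R + 9.2·(cos 33°, sin 33°) = (-20.984, 14.211). A1 meets JS tangentially, so RJ is at right angles to JS, so JS runs along (−sin 33°, cos 33°); with |JS| = 31.5, S = (-38.140, 40.629). Then |QS| = |S − Q| = 41.711.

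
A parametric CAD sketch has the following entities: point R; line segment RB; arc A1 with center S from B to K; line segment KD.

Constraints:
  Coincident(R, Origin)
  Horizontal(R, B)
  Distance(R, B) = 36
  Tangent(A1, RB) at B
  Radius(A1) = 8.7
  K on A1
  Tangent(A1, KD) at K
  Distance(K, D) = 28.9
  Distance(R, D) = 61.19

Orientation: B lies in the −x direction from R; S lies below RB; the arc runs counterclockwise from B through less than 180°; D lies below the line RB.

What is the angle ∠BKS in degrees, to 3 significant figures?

50.2°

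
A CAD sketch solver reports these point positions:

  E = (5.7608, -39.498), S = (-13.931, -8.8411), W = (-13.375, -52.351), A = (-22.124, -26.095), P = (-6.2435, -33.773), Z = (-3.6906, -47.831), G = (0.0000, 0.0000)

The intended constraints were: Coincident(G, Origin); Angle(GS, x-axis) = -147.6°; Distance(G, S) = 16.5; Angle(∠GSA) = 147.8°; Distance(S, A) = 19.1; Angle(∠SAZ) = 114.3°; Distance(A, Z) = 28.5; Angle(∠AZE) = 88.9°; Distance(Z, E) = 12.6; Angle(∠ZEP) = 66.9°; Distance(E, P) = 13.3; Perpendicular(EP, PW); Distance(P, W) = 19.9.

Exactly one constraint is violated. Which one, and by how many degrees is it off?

Perpendicular(EP, PW) — off by 4.50°.

G = (0.00, 0.00) ✓; GS at -147.6° ✓; |GS| = 16.50 ✓; ∠GSA = 147.8° ✓; |SA| = 19.10 ✓; ∠SAZ = 114.3° ✓; |AZ| = 28.50 ✓; ∠AZE = 88.90° ✓; |ZE| = 12.60 ✓; ∠ZEP = 66.90° ✓; |EP| = 13.30 ✓; ∠(EP, PW) = 94.50° ✗; |PW| = 19.90 ✓.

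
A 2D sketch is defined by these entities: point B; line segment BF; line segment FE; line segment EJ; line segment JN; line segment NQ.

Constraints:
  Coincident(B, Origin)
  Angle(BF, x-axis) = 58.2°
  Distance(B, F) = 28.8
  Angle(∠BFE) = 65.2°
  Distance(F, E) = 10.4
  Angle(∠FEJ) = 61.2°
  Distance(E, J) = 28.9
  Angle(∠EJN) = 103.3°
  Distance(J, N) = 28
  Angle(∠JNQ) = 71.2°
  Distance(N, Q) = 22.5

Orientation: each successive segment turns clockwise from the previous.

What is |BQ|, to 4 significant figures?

40.22

B is at the origin; BF runs at 58.2° with length 28.8, so F = (15.18, 24.48). ∠BFE = 65.2° gives FE at -56.60° from the x-axis; with |FE| = 10.4, E = (20.90, 15.79). ∠FEJ = 61.2° gives EJ at -175.4° from the x-axis; with |EJ| = 28.9, J = (-7.906, 13.48). ∠EJN = 103.3° gives JN at 107.9° from the x-axis; with |JN| = 28.0, N = (-16.51, 40.12). ∠JNQ = 71.2° gives NQ at -0.9000° from the x-axis; with |NQ| = 22.5, Q = (5.986, 39.77). Then |BQ| = |Q − B| = 40.22.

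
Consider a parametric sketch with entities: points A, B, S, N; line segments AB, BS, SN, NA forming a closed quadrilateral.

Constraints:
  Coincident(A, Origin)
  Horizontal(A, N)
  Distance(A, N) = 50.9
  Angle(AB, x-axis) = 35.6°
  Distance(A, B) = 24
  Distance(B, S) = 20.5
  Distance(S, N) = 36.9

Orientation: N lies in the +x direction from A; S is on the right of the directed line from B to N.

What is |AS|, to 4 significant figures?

15.63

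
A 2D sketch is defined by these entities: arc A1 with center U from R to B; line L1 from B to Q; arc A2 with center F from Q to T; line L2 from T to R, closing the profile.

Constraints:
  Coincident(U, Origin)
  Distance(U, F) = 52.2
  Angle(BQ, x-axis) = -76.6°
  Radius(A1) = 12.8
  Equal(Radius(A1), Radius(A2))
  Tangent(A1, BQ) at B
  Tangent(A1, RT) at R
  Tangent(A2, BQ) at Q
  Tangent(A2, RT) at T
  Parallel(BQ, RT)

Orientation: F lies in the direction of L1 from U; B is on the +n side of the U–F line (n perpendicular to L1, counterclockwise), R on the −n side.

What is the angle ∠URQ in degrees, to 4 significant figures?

63.88°

The slot axis is L1's direction at -76.6°, so u = (cos -76.6°, sin -76.6°) = (0.2317, -0.9728) and n = (−sin -76.6°, cos -76.6°) = (0.9728, 0.2317). U is at the origin and F lies 52.2 along u from U, so F = 52.2·u = (12.10, -50.78). Tangency of A1 to both parallel lines with radius 12.8 puts B and R at U ± 12.8·n: B = (12.45, 2.966), R = (-12.45, -2.966). Equal radii place Q and T the same way about F: Q = F + 12.8·n = (24.55, -47.81), T = F − 12.8·n = (-0.3543, -53.75). Then cos ∠URQ = RU·RQ / (|RU||RQ|), giving 63.88°.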